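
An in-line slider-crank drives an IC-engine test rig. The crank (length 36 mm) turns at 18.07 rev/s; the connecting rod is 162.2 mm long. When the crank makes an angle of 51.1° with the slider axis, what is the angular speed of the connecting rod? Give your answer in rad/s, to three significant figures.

16.1

ω = 113.5 rad/s (converted from 18.07 rev/s).
The rod makes angle φ with the slider axis where L sinφ = r sinθ; differentiating, L cosφ·φ̇ = r ω cosθ.
L cosφ = √(L² − r² sin²θ) = 0.15976 m.
|ω_rod| = r ω |cosθ| / √(L² − r² sin²θ) = 0.036·113.5·0.62796/0.15976 = 16.066 rad/s.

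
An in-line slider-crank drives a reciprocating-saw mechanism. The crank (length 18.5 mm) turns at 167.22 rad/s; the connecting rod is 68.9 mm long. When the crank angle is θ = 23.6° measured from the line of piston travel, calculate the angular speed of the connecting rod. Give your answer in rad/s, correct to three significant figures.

ω = 167.2 rad/s
The rod makes angle φ with the slider axis where L sinφ = r sinθ; differentiating, L cosφ·φ̇ = r ω cosθ.
L cosφ = √(L² − r² sin²θ) = 0.068501 m.
|ω_rod| = r ω |cosθ| / √(L² − r² sin²θ) = 0.0185·167.2·0.91636/0.068501 = 41.384 rad/s.

41.4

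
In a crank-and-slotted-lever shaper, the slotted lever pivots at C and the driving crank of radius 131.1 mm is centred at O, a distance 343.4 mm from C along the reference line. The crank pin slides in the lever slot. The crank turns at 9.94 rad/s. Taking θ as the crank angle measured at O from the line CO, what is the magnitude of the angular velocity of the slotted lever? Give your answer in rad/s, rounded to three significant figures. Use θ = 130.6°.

1.57

ω = 9.94 rad/s
Crank pin A relative to C: A = (d + r cosθ, r sinθ); lever angle φ = atan2(r sinθ, d + r cosθ).
Differentiating tanφ: φ̇ = rω(d cosθ + r)/(d² + r² + 2dr cosθ).
d² + r² + 2dr cosθ = |CA|² = 0.0765154 m²;  d cosθ + r = -0.092376 m.
|ω_lever| = |0.1311·9.94·-0.092376| / 0.0765154 = 1.5733 rad/s.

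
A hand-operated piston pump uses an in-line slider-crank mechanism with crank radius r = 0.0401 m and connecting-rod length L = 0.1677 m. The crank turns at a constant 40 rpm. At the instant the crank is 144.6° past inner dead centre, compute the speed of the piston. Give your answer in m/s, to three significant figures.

0.0782

ω = 2π·40/60 = 4.189 rad/s
For an in-line slider-crank, x = r cosθ + √(L² − r² sin²θ), so v = −rω sinθ·[1 + r cosθ/√(L² − r² sin²θ)].
With r = 0.0401 m, L = 0.1677 m, θ = 144.6°: √(L² − r² sin²θ) = 0.16608 m.
v = −0.0401·4.189·0.57928·[1 + 0.0401·-0.81513/0.16608] = -0.078152 m/s.
|v| = 0.078152 m/s.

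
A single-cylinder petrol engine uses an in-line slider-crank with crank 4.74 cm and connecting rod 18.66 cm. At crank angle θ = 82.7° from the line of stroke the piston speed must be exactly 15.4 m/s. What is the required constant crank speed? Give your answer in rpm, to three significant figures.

3030

For an in-line slider-crank, |v_piston| = rω|sinθ|·[1 + r cosθ/√(L² − r² sin²θ)].
With r = 0.0474 m, L = 0.1866 m, θ = 82.7°: the bracketed kinematic factor |dx/dθ| = 0.048584 m.
ω = v/|dx/dθ| = 15.4/0.048584 = 316.98 rad/s.
N = 60ω/(2π) = 3026.9 rpm.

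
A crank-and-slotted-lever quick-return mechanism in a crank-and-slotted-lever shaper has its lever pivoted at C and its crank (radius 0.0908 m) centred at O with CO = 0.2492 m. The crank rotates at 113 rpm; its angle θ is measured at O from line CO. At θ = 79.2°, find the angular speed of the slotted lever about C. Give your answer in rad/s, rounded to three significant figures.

ω = 11.83 rad/s (from 113 rpm).
Crank pin A relative to C: A = (d + r cosθ, r sinθ); lever angle φ = atan2(r sinθ, d + r cosθ).
Differentiating tanφ: φ̇ = rω(d cosθ + r)/(d² + r² + 2dr cosθ).
d² + r² + 2dr cosθ = |CA|² = 0.0788252 m²;  d cosθ + r = +0.1375 m.
|ω_lever| = |0.0908·11.83·+0.1375| / 0.0788252 = 1.8742 rad/s.

1.87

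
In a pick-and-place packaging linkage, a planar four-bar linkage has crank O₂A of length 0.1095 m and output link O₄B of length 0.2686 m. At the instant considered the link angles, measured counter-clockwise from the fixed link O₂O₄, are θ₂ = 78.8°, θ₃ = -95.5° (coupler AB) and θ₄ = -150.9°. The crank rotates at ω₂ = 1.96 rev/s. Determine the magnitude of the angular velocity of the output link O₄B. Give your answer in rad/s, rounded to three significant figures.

ω₂ = 12.32 rad/s (from 1.96 rev/s).
Differentiating the loop-closure r₂e^{iθ₂}+r₃e^{iθ₃}=r₁+r₄e^{iθ₄} gives r₂ω₂e^{iθ₂}+r₃ω₃e^{iθ₃}=r₄ω₄e^{iθ₄}.
Eliminating the other unknown: ω₄ = r₂ω₂ sin(θ₂−θ₃) / [r₄ sin(θ₄−θ₃)].
Numerator sine = +0.09932; denominator sine = -0.82314.
Result = 0.1095·12.32·(+0.09932) / (0.2686·(-0.82314)) = -0.60577 rad/s; magnitude 0.60577 rad/s.

0.606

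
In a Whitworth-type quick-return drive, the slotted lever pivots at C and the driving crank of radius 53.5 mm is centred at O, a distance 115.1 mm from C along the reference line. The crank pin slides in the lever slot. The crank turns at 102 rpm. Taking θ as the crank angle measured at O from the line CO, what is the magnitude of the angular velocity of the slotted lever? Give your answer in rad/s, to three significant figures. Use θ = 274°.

2.07

ω = 10.68 rad/s (from 102 rpm).
Crank pin A relative to C: A = (d + r cosθ, r sinθ); lever angle φ = atan2(r sinθ, d + r cosθ).
Differentiating tanφ: φ̇ = rω(d cosθ + r)/(d² + r² + 2dr cosθ).
d² + r² + 2dr cosθ = |CA|² = 0.0169694 m²;  d cosθ + r = +0.061529 m.
|ω_lever| = |0.0535·10.68·+0.061529| / 0.0169694 = 2.072 rad/s.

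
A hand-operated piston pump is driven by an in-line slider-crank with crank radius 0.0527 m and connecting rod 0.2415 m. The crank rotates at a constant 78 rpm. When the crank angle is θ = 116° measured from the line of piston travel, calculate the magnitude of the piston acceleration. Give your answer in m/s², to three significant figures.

ω = 2π·78/60 = 8.168 rad/s
x(θ) = r cosθ + √(L² − r² sin²θ); with ω constant, a = ω²·d²x/dθ².
d²x/dθ² = −r cosθ − r²(cos2θ)/√u − r⁴ sin²2θ/(4u^{3/2}),  u = L² − r² sin²θ = 0.0560787 m².
Substituting r = 0.0527 m, L = 0.2415 m, θ = 116°: d²x/dθ² = +0.030232 m.
a = ω²·d²x/dθ² = (8.168)²·(+0.030232) = +2.0171 m/s²;  |a| = 2.0171 m/s².

2.02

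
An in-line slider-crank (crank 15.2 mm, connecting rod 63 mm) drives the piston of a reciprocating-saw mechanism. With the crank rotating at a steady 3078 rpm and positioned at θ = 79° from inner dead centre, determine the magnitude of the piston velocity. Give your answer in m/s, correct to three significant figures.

ω = 2π·3078/60 = 322.3 rad/s
For an in-line slider-crank, x = r cosθ + √(L² − r² sin²θ), so v = −rω sinθ·[1 + r cosθ/√(L² − r² sin²θ)].
With r = 0.0152 m, L = 0.063 m, θ = 79°: √(L² − r² sin²θ) = 0.061208 m.
v = −0.0152·322.3·0.98163·[1 + 0.0152·0.19081/0.061208] = -5.0373 m/s.
|v| = 5.0373 m/s.

5.04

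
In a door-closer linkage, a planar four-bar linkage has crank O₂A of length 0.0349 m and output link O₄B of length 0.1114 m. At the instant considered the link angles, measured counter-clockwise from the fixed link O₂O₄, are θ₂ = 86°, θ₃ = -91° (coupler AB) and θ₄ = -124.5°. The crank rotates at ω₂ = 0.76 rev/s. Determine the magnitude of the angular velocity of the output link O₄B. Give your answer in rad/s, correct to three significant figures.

ω₂ = 4.775 rad/s (from 0.76 rev/s).
Differentiating the loop-closure r₂e^{iθ₂}+r₃e^{iθ₃}=r₁+r₄e^{iθ₄} gives r₂ω₂e^{iθ₂}+r₃ω₃e^{iθ₃}=r₄ω₄e^{iθ₄}.
Eliminating the other unknown: ω₄ = r₂ω₂ sin(θ₂−θ₃) / [r₄ sin(θ₄−θ₃)].
Numerator sine = +0.05234; denominator sine = -0.55194.
Result = 0.0349·4.775·(+0.05234) / (0.1114·(-0.55194)) = -0.14185 rad/s; magnitude 0.14185 rad/s.

0.142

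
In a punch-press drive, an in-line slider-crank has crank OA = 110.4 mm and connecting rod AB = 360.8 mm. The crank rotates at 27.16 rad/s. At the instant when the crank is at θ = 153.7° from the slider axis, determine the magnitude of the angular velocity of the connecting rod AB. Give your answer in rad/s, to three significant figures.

ω = 27.16 rad/s
The rod makes angle φ with the slider axis where L sinφ = r sinθ; differentiating, L cosφ·φ̇ = r ω cosθ.
L cosφ = √(L² − r² sin²θ) = 0.35747 m.
|ω_rod| = r ω |cosθ| / √(L² − r² sin²θ) = 0.1104·27.16·0.89649/0.35747 = 7.5198 rad/s.

7.52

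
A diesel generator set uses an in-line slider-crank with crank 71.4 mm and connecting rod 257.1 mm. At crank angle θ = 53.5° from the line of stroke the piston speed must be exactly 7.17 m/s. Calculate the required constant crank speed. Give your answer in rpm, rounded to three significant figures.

1020

For an in-line slider-crank, |v_piston| = rω|sinθ|·[1 + r cosθ/√(L² − r² sin²θ)].
With r = 0.0714 m, L = 0.2571 m, θ = 53.5°: the bracketed kinematic factor |dx/dθ| = 0.067122 m.
ω = v/|dx/dθ| = 7.17/0.067122 = 106.82 rad/s.
N = 60ω/(2π) = 1020.1 rpm.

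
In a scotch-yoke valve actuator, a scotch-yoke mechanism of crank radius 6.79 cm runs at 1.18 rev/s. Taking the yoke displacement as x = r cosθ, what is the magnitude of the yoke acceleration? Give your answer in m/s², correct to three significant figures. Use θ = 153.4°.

ω = 7.414 rad/s (from 1.18 rev/s).
x = r cosθ ⇒ ẍ = −rω² cosθ (ω constant).
|a| = rω²|cosθ| = 0.0679·(7.414)²·|cos 153.4°| = 3.3374 m/s².

3.34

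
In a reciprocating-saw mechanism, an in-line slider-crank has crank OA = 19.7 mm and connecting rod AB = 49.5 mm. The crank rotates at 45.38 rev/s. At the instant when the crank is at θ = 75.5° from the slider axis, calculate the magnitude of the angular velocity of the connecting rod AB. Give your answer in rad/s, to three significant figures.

30.8

ω = 285.1 rad/s (converted from 45.38 rev/s).
The rod makes angle φ with the slider axis where L sinφ = r sinθ; differentiating, L cosφ·φ̇ = r ω cosθ.
L cosφ = √(L² − r² sin²θ) = 0.045678 m.
|ω_rod| = r ω |cosθ| / √(L² − r² sin²θ) = 0.0197·285.1·0.25038/0.045678 = 30.789 rad/s.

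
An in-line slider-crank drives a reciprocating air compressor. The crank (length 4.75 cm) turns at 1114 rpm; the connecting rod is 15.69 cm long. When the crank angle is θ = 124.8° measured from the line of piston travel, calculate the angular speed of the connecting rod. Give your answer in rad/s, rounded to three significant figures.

ω = 116.7 rad/s (converted from 1114 rpm).
The rod makes angle φ with the slider axis where L sinφ = r sinθ; differentiating, L cosφ·φ̇ = r ω cosθ.
L cosφ = √(L² − r² sin²θ) = 0.15197 m.
|ω_rod| = r ω |cosθ| / √(L² − r² sin²θ) = 0.0475·116.7·0.57071/0.15197 = 20.809 rad/s.

20.8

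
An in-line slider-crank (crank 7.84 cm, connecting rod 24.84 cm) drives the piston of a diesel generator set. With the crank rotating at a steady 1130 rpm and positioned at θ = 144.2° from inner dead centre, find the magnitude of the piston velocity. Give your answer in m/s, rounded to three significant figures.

4.01

ω = 2π·1130/60 = 118.3 rad/s
For an in-line slider-crank, x = r cosθ + √(L² − r² sin²θ), so v = −rω sinθ·[1 + r cosθ/√(L² − r² sin²θ)].
With r = 0.0784 m, L = 0.2484 m, θ = 144.2°: √(L² − r² sin²θ) = 0.24413 m.
v = −0.0784·118.3·0.58496·[1 + 0.0784·-0.81106/0.24413] = -4.0133 m/s.
|v| = 4.0133 m/s.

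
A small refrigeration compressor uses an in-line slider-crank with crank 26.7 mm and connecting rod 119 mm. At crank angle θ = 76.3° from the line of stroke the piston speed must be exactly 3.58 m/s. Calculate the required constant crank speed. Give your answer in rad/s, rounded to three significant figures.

131

For an in-line slider-crank, |v_piston| = rω|sinθ|·[1 + r cosθ/√(L² − r² sin²θ)].
With r = 0.0267 m, L = 0.119 m, θ = 76.3°: the bracketed kinematic factor |dx/dθ| = 0.027353 m.
ω = v/|dx/dθ| = 3.58/0.027353 = 130.88 rad/s.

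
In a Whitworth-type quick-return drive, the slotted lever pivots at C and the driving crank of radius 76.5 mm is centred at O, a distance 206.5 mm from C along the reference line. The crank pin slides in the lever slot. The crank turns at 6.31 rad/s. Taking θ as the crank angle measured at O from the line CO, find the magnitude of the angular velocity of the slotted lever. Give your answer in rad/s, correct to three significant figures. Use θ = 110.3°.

0.0625

ω = 6.31 rad/s
Crank pin A relative to C: A = (d + r cosθ, r sinθ); lever angle φ = atan2(r sinθ, d + r cosθ).
Differentiating tanφ: φ̇ = rω(d cosθ + r)/(d² + r² + 2dr cosθ).
d² + r² + 2dr cosθ = |CA|² = 0.0375332 m²;  d cosθ + r = +0.0048578 m.
|ω_lever| = |0.0765·6.31·+0.0048578| / 0.0375332 = 0.062476 rad/s.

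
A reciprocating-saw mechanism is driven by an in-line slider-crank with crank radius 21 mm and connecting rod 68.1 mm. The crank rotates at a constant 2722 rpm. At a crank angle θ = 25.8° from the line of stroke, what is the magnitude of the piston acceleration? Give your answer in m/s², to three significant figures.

1870

ω = 2π·2722/60 = 285 rad/s
x(θ) = r cosθ + √(L² − r² sin²θ); with ω constant, a = ω²·d²x/dθ².
d²x/dθ² = −r cosθ − r²(cos2θ)/√u − r⁴ sin²2θ/(4u^{3/2}),  u = L² − r² sin²θ = 0.00455407 m².
Substituting r = 0.021 m, L = 0.0681 m, θ = 25.8°: d²x/dθ² = -0.023063 m.
a = ω²·d²x/dθ² = (285)²·(-0.023063) = -1873.9 m/s²;  |a| = 1873.9 m/s².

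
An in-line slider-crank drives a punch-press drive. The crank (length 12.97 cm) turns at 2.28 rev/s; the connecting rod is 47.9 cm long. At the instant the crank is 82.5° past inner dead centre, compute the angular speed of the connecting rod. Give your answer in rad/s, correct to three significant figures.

ω = 14.33 rad/s (converted from 2.28 rev/s).
The rod makes angle φ with the slider axis where L sinφ = r sinθ; differentiating, L cosφ·φ̇ = r ω cosθ.
L cosφ = √(L² − r² sin²θ) = 0.46142 m.
|ω_rod| = r ω |cosθ| / √(L² − r² sin²θ) = 0.1297·14.33·0.13053/0.46142 = 0.5256 rad/s.

0.526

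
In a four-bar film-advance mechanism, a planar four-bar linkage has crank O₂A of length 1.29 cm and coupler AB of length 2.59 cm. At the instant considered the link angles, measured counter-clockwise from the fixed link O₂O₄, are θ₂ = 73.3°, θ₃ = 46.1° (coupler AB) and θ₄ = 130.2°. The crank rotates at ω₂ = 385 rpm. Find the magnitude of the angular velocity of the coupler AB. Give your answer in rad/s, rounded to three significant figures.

ω₂ = 40.32 rad/s (from 385 rpm).
Differentiating the loop-closure r₂e^{iθ₂}+r₃e^{iθ₃}=r₁+r₄e^{iθ₄} gives r₂ω₂e^{iθ₂}+r₃ω₃e^{iθ₃}=r₄ω₄e^{iθ₄}.
Eliminating the other unknown: ω₃ = r₂ω₂ sin(θ₄−θ₂) / [r₃ sin(θ₃−θ₄)].
Numerator sine = +0.83772; denominator sine = -0.99470.
Result = 0.0129·40.32·(+0.83772) / (0.0259·(-0.99470)) = -16.912 rad/s; magnitude 16.912 rad/s.

16.9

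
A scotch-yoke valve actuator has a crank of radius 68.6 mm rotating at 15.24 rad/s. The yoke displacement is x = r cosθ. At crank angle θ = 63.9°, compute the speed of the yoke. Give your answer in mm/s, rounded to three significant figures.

939

ω = 15.24 rad/s
x = r cosθ ⇒ ẋ = −rω sinθ.
|v| = rω|sinθ| = 0.0686·15.24·|sin 63.9°| = 0.93886 m/s = 938.86 mm/s.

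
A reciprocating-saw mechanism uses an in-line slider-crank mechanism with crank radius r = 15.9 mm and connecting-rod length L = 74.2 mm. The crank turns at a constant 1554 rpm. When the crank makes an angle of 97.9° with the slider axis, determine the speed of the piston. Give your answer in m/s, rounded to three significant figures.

ω = 2π·1554/60 = 162.7 rad/s
For an in-line slider-crank, x = r cosθ + √(L² − r² sin²θ), so v = −rω sinθ·[1 + r cosθ/√(L² − r² sin²θ)].
With r = 0.0159 m, L = 0.0742 m, θ = 97.9°: √(L² − r² sin²θ) = 0.072509 m.
v = −0.0159·162.7·0.99051·[1 + 0.0159·-0.13744/0.072509] = -2.4857 m/s.
|v| = 2.4857 m/s.

2.49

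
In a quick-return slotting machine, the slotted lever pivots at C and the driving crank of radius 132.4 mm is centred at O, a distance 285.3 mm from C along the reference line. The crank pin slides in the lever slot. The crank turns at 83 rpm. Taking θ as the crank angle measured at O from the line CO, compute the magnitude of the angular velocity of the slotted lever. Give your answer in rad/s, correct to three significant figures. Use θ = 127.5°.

0.897

ω = 8.692 rad/s (from 83 rpm).
Crank pin A relative to C: A = (d + r cosθ, r sinθ); lever angle φ = atan2(r sinθ, d + r cosθ).
Differentiating tanφ: φ̇ = rω(d cosθ + r)/(d² + r² + 2dr cosθ).
d² + r² + 2dr cosθ = |CA|² = 0.0529355 m²;  d cosθ + r = -0.04128 m.
|ω_lever| = |0.1324·8.692·-0.04128| / 0.0529355 = 0.8974 rad/s.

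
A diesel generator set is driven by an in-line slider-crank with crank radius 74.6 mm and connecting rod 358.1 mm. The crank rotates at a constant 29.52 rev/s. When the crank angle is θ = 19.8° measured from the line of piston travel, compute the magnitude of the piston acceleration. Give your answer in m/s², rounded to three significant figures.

2830

ω = 2π·29.5 = 185.5 rad/s
x(θ) = r cosθ + √(L² − r² sin²θ); with ω constant, a = ω²·d²x/dθ².
d²x/dθ² = −r cosθ − r²(cos2θ)/√u − r⁴ sin²2θ/(4u^{3/2}),  u = L² − r² sin²θ = 0.127597 m².
Substituting r = 0.0746 m, L = 0.3581 m, θ = 19.8°: d²x/dθ² = -0.082263 m.
a = ω²·d²x/dθ² = (185.5)²·(-0.082263) = -2830.1 m/s²;  |a| = 2830.1 m/s².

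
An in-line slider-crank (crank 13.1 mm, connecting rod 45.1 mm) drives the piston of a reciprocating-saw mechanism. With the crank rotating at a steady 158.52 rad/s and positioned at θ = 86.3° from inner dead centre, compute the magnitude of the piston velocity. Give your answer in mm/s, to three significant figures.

ω = 158.5 rad/s
For an in-line slider-crank, x = r cosθ + √(L² − r² sin²θ), so v = −rω sinθ·[1 + r cosθ/√(L² − r² sin²θ)].
With r = 0.0131 m, L = 0.0451 m, θ = 86.3°: √(L² − r² sin²θ) = 0.043164 m.
v = −0.0131·158.5·0.99792·[1 + 0.0131·0.06453/0.043164] = -2.1129 m/s.
|v| = 2.1129 m/s = 2112.9 mm/s.

2110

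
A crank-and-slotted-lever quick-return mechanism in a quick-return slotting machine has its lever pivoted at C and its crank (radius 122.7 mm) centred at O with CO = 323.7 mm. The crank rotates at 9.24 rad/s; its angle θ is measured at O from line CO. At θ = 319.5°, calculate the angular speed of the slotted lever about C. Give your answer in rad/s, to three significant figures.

ω = 9.24 rad/s
Crank pin A relative to C: A = (d + r cosθ, r sinθ); lever angle φ = atan2(r sinθ, d + r cosθ).
Differentiating tanφ: φ̇ = rω(d cosθ + r)/(d² + r² + 2dr cosθ).
d² + r² + 2dr cosθ = |CA|² = 0.180241 m²;  d cosθ + r = +0.36884 m.
|ω_lever| = |0.1227·9.24·+0.36884| / 0.180241 = 2.3201 rad/s.

2.32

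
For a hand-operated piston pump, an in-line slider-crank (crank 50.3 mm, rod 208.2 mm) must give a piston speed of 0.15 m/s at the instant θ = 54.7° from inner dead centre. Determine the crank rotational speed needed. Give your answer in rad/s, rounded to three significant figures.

For an in-line slider-crank, |v_piston| = rω|sinθ|·[1 + r cosθ/√(L² − r² sin²θ)].
With r = 0.0503 m, L = 0.2082 m, θ = 54.7°: the bracketed kinematic factor |dx/dθ| = 0.046898 m.
ω = v/|dx/dθ| = 0.15/0.046898 = 3.1985 rad/s.

3.20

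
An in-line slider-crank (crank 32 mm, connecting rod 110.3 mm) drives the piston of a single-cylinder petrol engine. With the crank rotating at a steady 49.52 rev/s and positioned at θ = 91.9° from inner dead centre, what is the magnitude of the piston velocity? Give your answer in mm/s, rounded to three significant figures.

ω = 2π·49.5 = 311.1 rad/s
For an in-line slider-crank, x = r cosθ + √(L² − r² sin²θ), so v = −rω sinθ·[1 + r cosθ/√(L² − r² sin²θ)].
With r = 0.032 m, L = 0.1103 m, θ = 91.9°: √(L² − r² sin²θ) = 0.10556 m.
v = −0.032·311.1·0.99945·[1 + 0.032·-0.03316/0.10556] = -9.8511 m/s.
|v| = 9.8511 m/s = 9851.1 mm/s.

9850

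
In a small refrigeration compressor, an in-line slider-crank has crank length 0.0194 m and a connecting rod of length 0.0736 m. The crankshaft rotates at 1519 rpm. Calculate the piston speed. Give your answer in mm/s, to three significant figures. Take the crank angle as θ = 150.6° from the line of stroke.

1160

ω = 2π·1519/60 = 159.1 rad/s
For an in-line slider-crank, x = r cosθ + √(L² − r² sin²θ), so v = −rω sinθ·[1 + r cosθ/√(L² − r² sin²θ)].
With r = 0.0194 m, L = 0.0736 m, θ = 150.6°: √(L² − r² sin²θ) = 0.072981 m.
v = −0.0194·159.1·0.49090·[1 + 0.0194·-0.87121/0.072981] = -1.1641 m/s.
|v| = 1.1641 m/s = 1164.1 mm/s.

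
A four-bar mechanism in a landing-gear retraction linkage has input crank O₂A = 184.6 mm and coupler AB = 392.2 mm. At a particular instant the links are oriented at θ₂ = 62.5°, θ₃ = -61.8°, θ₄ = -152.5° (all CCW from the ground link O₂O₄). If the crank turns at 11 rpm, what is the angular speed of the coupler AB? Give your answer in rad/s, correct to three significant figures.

0.311

ω₂ = 1.152 rad/s (from 11 rpm).
Differentiating the loop-closure r₂e^{iθ₂}+r₃e^{iθ₃}=r₁+r₄e^{iθ₄} gives r₂ω₂e^{iθ₂}+r₃ω₃e^{iθ₃}=r₄ω₄e^{iθ₄}.
Eliminating the other unknown: ω₃ = r₂ω₂ sin(θ₄−θ₂) / [r₃ sin(θ₃−θ₄)].
Numerator sine = +0.57358; denominator sine = +0.99993.
Result = 0.1846·1.152·(+0.57358) / (0.3922·(+0.99993)) = +0.31101 rad/s; magnitude 0.31101 rad/s.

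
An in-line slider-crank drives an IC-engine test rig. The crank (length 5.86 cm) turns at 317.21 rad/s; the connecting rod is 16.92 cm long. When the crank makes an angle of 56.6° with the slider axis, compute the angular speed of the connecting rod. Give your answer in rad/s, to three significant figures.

63.2

ω = 317.2 rad/s
The rod makes angle φ with the slider axis where L sinφ = r sinθ; differentiating, L cosφ·φ̇ = r ω cosθ.
L cosφ = √(L² − r² sin²θ) = 0.16197 m.
|ω_rod| = r ω |cosθ| / √(L² − r² sin²θ) = 0.0586·317.2·0.55048/0.16197 = 63.175 rad/s.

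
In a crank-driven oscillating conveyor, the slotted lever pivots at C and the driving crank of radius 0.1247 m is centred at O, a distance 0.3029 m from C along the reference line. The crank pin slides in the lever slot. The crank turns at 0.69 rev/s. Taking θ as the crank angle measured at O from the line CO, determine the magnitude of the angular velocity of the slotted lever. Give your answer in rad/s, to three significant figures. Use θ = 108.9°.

ω = 4.335 rad/s (from 0.69 rev/s).
Crank pin A relative to C: A = (d + r cosθ, r sinθ); lever angle φ = atan2(r sinθ, d + r cosθ).
Differentiating tanφ: φ̇ = rω(d cosθ + r)/(d² + r² + 2dr cosθ).
d² + r² + 2dr cosθ = |CA|² = 0.0828287 m²;  d cosθ + r = +0.026585 m.
|ω_lever| = |0.1247·4.335·+0.026585| / 0.0828287 = 0.17352 rad/s.

0.174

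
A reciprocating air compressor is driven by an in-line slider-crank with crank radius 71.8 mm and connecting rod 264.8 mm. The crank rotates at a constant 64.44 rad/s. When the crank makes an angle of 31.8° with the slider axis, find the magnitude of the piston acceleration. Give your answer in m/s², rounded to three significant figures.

ω = 64.44 rad/s
x(θ) = r cosθ + √(L² − r² sin²θ); with ω constant, a = ω²·d²x/dθ².
d²x/dθ² = −r cosθ − r²(cos2θ)/√u − r⁴ sin²2θ/(4u^{3/2}),  u = L² − r² sin²θ = 0.0686875 m².
Substituting r = 0.0718 m, L = 0.2648 m, θ = 31.8°: d²x/dθ² = -0.070064 m.
a = ω²·d²x/dθ² = (64.44)²·(-0.070064) = -290.94 m/s²;  |a| = 290.94 m/s².

291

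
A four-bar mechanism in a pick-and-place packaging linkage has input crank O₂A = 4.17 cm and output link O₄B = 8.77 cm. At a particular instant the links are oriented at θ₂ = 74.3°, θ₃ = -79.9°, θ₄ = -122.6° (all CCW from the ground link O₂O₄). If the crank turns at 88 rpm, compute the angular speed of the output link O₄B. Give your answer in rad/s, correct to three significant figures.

ω₂ = 9.215 rad/s (from 88 rpm).
Differentiating the loop-closure r₂e^{iθ₂}+r₃e^{iθ₃}=r₁+r₄e^{iθ₄} gives r₂ω₂e^{iθ₂}+r₃ω₃e^{iθ₃}=r₄ω₄e^{iθ₄}.
Eliminating the other unknown: ω₄ = r₂ω₂ sin(θ₂−θ₃) / [r₄ sin(θ₄−θ₃)].
Numerator sine = +0.43523; denominator sine = -0.67816.
Result = 0.0417·9.215·(+0.43523) / (0.0877·(-0.67816)) = -2.8121 rad/s; magnitude 2.8121 rad/s.

2.81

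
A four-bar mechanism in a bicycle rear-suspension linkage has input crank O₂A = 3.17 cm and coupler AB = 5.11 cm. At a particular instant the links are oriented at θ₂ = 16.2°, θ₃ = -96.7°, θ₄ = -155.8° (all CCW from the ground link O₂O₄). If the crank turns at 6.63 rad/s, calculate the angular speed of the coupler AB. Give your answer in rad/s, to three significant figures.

ω₂ = 6.63 rad/s
Differentiating the loop-closure r₂e^{iθ₂}+r₃e^{iθ₃}=r₁+r₄e^{iθ₄} gives r₂ω₂e^{iθ₂}+r₃ω₃e^{iθ₃}=r₄ω₄e^{iθ₄}.
Eliminating the other unknown: ω₃ = r₂ω₂ sin(θ₄−θ₂) / [r₃ sin(θ₃−θ₄)].
Numerator sine = -0.13917; denominator sine = +0.85806.
Result = 0.0317·6.63·(-0.13917) / (0.0511·(+0.85806)) = -0.66709 rad/s; magnitude 0.66709 rad/s.

0.667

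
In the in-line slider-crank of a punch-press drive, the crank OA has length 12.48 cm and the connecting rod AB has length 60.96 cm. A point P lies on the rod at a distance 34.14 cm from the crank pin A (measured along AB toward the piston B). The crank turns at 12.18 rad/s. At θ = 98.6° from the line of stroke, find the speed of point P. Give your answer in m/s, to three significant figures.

1.48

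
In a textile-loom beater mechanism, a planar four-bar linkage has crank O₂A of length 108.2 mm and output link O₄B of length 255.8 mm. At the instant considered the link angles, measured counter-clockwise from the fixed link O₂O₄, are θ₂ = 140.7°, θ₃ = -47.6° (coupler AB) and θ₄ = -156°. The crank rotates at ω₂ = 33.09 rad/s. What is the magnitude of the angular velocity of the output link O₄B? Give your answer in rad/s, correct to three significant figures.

2.13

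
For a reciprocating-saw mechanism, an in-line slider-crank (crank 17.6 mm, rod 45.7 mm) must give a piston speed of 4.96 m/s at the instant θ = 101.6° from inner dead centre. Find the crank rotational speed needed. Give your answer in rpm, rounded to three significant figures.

For an in-line slider-crank, |v_piston| = rω|sinθ|·[1 + r cosθ/√(L² − r² sin²θ)].
With r = 0.0176 m, L = 0.0457 m, θ = 101.6°: the bracketed kinematic factor |dx/dθ| = 0.015799 m.
ω = v/|dx/dθ| = 4.96/0.015799 = 313.95 rad/s.
N = 60ω/(2π) = 2998 rpm.

3000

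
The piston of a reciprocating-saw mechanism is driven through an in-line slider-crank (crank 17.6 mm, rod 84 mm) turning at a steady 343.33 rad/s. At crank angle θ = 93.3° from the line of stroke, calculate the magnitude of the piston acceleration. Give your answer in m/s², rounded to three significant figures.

561

ω = 343.3 rad/s
x(θ) = r cosθ + √(L² − r² sin²θ); with ω constant, a = ω²·d²x/dθ².
d²x/dθ² = −r cosθ − r²(cos2θ)/√u − r⁴ sin²2θ/(4u^{3/2}),  u = L² − r² sin²θ = 0.00674727 m².
Substituting r = 0.0176 m, L = 0.084 m, θ = 93.3°: d²x/dθ² = +0.0047586 m.
a = ω²·d²x/dθ² = (343.3)²·(+0.0047586) = +560.92 m/s²;  |a| = 560.92 m/s².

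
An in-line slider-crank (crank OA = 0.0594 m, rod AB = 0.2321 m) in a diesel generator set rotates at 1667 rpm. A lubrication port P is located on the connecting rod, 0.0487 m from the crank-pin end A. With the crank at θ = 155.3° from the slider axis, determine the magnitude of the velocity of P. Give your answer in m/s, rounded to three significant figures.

ω = 174.6 rad/s.  Crank-pin speed |V_A| = rω = 10.369 m/s, perpendicular to OA.
Rod angle: sinφ = −(r/L) sinθ ⇒ φ = -6.139°; ω_rod = −rω cosθ/√(L²−r²sin²θ) = +40.823 rad/s.
V_P = V_A + ω_rod × AP, with AP = 0.0487 m along the rod.
Components: V_Px = −rω sinθ − a·ω_rod·sinφ = -4.1204 m/s;  V_Py = rω cosθ + a·ω_rod·cosφ = -7.444 m/s.
|V_P| = √(V_Px² + V_Py²) = 8.5082 m/s.

8.51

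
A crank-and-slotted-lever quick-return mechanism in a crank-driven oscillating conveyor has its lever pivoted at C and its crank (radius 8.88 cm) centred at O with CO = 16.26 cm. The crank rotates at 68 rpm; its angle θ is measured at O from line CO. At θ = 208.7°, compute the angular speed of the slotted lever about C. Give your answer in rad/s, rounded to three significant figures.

3.78

ω = 7.121 rad/s (from 68 rpm).
Crank pin A relative to C: A = (d + r cosθ, r sinθ); lever angle φ = atan2(r sinθ, d + r cosθ).
Differentiating tanφ: φ̇ = rω(d cosθ + r)/(d² + r² + 2dr cosθ).
d² + r² + 2dr cosθ = |CA|² = 0.00899418 m²;  d cosθ + r = -0.053824 m.
|ω_lever| = |0.0888·7.121·-0.053824| / 0.00899418 = 3.7841 rad/s.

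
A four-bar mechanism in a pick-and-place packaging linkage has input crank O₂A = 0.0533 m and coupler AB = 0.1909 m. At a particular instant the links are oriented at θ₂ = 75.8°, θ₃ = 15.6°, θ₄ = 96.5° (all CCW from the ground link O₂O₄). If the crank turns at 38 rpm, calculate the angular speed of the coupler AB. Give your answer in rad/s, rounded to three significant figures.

ω₂ = 3.979 rad/s (from 38 rpm).
Differentiating the loop-closure r₂e^{iθ₂}+r₃e^{iθ₃}=r₁+r₄e^{iθ₄} gives r₂ω₂e^{iθ₂}+r₃ω₃e^{iθ₃}=r₄ω₄e^{iθ₄}.
Eliminating the other unknown: ω₃ = r₂ω₂ sin(θ₄−θ₂) / [r₃ sin(θ₃−θ₄)].
Numerator sine = +0.35347; denominator sine = -0.98741.
Result = 0.0533·3.979·(+0.35347) / (0.1909·(-0.98741)) = -0.39773 rad/s; magnitude 0.39773 rad/s.

0.398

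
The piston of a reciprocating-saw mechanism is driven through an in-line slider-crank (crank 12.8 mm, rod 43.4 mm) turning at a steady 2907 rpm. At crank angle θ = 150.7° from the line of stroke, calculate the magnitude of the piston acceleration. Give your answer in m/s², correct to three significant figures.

ω = 2π·2907/60 = 304.4 rad/s
x(θ) = r cosθ + √(L² − r² sin²θ); with ω constant, a = ω²·d²x/dθ².
d²x/dθ² = −r cosθ − r²(cos2θ)/√u − r⁴ sin²2θ/(4u^{3/2}),  u = L² − r² sin²θ = 0.00184432 m².
Substituting r = 0.0128 m, L = 0.0434 m, θ = 150.7°: d²x/dθ² = +0.0091131 m.
a = ω²·d²x/dθ² = (304.4)²·(+0.0091131) = +844.52 m/s²;  |a| = 844.52 m/s².

845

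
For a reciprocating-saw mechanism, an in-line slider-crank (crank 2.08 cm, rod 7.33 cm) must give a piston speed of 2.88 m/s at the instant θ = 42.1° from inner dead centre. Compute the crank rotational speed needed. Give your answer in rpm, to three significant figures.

For an in-line slider-crank, |v_piston| = rω|sinθ|·[1 + r cosθ/√(L² − r² sin²θ)].
With r = 0.0208 m, L = 0.0733 m, θ = 42.1°: the bracketed kinematic factor |dx/dθ| = 0.016936 m.
ω = v/|dx/dθ| = 2.88/0.016936 = 170.06 rad/s.
N = 60ω/(2π) = 1623.9 rpm.

1620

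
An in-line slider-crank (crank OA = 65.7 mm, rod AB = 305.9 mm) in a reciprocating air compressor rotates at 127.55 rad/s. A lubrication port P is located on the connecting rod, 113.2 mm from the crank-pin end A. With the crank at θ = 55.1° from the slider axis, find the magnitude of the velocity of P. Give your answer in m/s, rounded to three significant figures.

7.80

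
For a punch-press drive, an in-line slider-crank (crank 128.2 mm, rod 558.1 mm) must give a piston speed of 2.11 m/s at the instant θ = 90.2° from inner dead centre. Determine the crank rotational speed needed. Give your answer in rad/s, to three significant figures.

16.5

For an in-line slider-crank, |v_piston| = rω|sinθ|·[1 + r cosθ/√(L² − r² sin²θ)].
With r = 0.1282 m, L = 0.5581 m, θ = 90.2°: the bracketed kinematic factor |dx/dθ| = 0.12809 m.
ω = v/|dx/dθ| = 2.11/0.12809 = 16.472 rad/s.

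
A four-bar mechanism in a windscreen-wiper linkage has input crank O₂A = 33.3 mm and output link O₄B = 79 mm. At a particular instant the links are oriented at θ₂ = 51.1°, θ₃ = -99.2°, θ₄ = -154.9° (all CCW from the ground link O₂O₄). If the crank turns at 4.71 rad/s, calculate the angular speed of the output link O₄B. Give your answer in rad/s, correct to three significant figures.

ω₂ = 4.71 rad/s
Differentiating the loop-closure r₂e^{iθ₂}+r₃e^{iθ₃}=r₁+r₄e^{iθ₄} gives r₂ω₂e^{iθ₂}+r₃ω₃e^{iθ₃}=r₄ω₄e^{iθ₄}.
Eliminating the other unknown: ω₄ = r₂ω₂ sin(θ₂−θ₃) / [r₄ sin(θ₄−θ₃)].
Numerator sine = +0.49546; denominator sine = -0.82610.
Result = 0.0333·4.71·(+0.49546) / (0.079·(-0.82610)) = -1.1907 rad/s; magnitude 1.1907 rad/s.

1.19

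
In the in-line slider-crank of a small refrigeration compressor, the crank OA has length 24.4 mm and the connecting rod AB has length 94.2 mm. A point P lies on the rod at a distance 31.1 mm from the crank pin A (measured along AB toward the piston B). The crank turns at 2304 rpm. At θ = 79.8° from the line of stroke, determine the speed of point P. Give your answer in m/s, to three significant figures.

5.93

ω = 241.3 rad/s.  Crank-pin speed |V_A| = rω = 5.8871 m/s, perpendicular to OA.
Rod angle: sinφ = −(r/L) sinθ ⇒ φ = -14.769°; ω_rod = −rω cosθ/√(L²−r²sin²θ) = -11.445 rad/s.
V_P = V_A + ω_rod × AP, with AP = 0.0311 m along the rod.
Components: V_Px = −rω sinθ − a·ω_rod·sinφ = -5.8848 m/s;  V_Py = rω cosθ + a·ω_rod·cosφ = +0.69833 m/s.
|V_P| = √(V_Px² + V_Py²) = 5.9261 m/s.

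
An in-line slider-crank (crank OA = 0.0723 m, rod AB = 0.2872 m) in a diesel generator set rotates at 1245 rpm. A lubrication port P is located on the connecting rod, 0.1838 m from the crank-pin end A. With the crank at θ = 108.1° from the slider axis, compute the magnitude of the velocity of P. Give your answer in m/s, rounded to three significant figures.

8.56

ω = 130.4 rad/s.  Crank-pin speed |V_A| = rω = 9.4262 m/s, perpendicular to OA.
Rod angle: sinφ = −(r/L) sinθ ⇒ φ = -13.844°; ω_rod = −rω cosθ/√(L²−r²sin²θ) = +10.502 rad/s.
V_P = V_A + ω_rod × AP, with AP = 0.1838 m along the rod.
Components: V_Px = −rω sinθ − a·ω_rod·sinφ = -8.4979 m/s;  V_Py = rω cosθ + a·ω_rod·cosφ = -1.0543 m/s.
|V_P| = √(V_Px² + V_Py²) = 8.563 m/s.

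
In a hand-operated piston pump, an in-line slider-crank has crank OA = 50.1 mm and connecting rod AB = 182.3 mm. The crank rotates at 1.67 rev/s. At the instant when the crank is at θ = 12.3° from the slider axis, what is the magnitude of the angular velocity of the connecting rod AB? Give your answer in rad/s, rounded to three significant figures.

2.82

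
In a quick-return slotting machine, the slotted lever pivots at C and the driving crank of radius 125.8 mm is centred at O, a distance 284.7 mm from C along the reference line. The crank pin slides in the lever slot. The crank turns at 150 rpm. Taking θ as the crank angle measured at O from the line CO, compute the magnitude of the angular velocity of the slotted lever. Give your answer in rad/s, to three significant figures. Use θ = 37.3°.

ω = 15.71 rad/s (from 150 rpm).
Crank pin A relative to C: A = (d + r cosθ, r sinθ); lever angle φ = atan2(r sinθ, d + r cosθ).
Differentiating tanφ: φ̇ = rω(d cosθ + r)/(d² + r² + 2dr cosθ).
d² + r² + 2dr cosθ = |CA|² = 0.15386 m²;  d cosθ + r = +0.35227 m.
|ω_lever| = |0.1258·15.71·+0.35227| / 0.15386 = 4.5243 rad/s.

4.52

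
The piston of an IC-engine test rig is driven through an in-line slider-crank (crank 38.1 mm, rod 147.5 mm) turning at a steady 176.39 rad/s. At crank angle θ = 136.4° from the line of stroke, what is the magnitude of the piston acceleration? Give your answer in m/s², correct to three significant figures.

ω = 176.4 rad/s
x(θ) = r cosθ + √(L² − r² sin²θ); with ω constant, a = ω²·d²x/dθ².
d²x/dθ² = −r cosθ − r²(cos2θ)/√u − r⁴ sin²2θ/(4u^{3/2}),  u = L² − r² sin²θ = 0.0210659 m².
Substituting r = 0.0381 m, L = 0.1475 m, θ = 136.4°: d²x/dθ² = +0.026931 m.
a = ω²·d²x/dθ² = (176.4)²·(+0.026931) = +837.9 m/s²;  |a| = 837.9 m/s².

838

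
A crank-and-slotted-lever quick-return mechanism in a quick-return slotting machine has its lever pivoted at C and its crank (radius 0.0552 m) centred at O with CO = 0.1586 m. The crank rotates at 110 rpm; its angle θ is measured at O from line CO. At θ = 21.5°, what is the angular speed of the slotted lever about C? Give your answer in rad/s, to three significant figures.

ω = 11.52 rad/s (from 110 rpm).
Crank pin A relative to C: A = (d + r cosθ, r sinθ); lever angle φ = atan2(r sinθ, d + r cosθ).
Differentiating tanφ: φ̇ = rω(d cosθ + r)/(d² + r² + 2dr cosθ).
d² + r² + 2dr cosθ = |CA|² = 0.0444921 m²;  d cosθ + r = +0.20276 m.
|ω_lever| = |0.0552·11.52·+0.20276| / 0.0444921 = 2.8978 rad/s.

2.90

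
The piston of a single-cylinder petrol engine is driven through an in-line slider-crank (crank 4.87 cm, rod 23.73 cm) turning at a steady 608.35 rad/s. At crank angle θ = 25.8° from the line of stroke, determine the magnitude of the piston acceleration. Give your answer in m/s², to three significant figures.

18600

ω = 608.4 rad/s
x(θ) = r cosθ + √(L² − r² sin²θ); with ω constant, a = ω²·d²x/dθ².
d²x/dθ² = −r cosθ − r²(cos2θ)/√u − r⁴ sin²2θ/(4u^{3/2}),  u = L² − r² sin²θ = 0.055862 m².
Substituting r = 0.0487 m, L = 0.2373 m, θ = 25.8°: d²x/dθ² = -0.050144 m.
a = ω²·d²x/dθ² = (608.4)²·(-0.050144) = -18558 m/s²;  |a| = 18558 m/s².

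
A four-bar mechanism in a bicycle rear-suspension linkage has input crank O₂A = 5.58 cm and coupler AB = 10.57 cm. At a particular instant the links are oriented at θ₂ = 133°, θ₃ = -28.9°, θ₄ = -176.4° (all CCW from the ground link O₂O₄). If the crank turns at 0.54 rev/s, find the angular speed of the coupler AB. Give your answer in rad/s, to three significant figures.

2.58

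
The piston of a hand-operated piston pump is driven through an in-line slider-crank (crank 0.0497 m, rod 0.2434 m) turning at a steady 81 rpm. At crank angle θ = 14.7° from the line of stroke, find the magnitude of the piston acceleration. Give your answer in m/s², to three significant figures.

4.10

ω = 2π·81/60 = 8.482 rad/s
x(θ) = r cosθ + √(L² − r² sin²θ); with ω constant, a = ω²·d²x/dθ².
d²x/dθ² = −r cosθ − r²(cos2θ)/√u − r⁴ sin²2θ/(4u^{3/2}),  u = L² − r² sin²θ = 0.0590845 m².
Substituting r = 0.0497 m, L = 0.2434 m, θ = 14.7°: d²x/dθ² = -0.056952 m.
a = ω²·d²x/dθ² = (8.482)²·(-0.056952) = -4.0977 m/s²;  |a| = 4.0977 m/s².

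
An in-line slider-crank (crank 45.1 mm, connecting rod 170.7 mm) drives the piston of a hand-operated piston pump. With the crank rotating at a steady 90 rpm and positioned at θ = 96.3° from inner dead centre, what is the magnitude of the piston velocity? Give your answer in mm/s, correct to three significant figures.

410

ω = 2π·90/60 = 9.425 rad/s
For an in-line slider-crank, x = r cosθ + √(L² − r² sin²θ), so v = −rω sinθ·[1 + r cosθ/√(L² − r² sin²θ)].
With r = 0.0451 m, L = 0.1707 m, θ = 96.3°: √(L² − r² sin²θ) = 0.16471 m.
v = −0.0451·9.425·0.99396·[1 + 0.0451·-0.10973/0.16471] = -0.4098 m/s.
|v| = 0.4098 m/s = 409.8 mm/s.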